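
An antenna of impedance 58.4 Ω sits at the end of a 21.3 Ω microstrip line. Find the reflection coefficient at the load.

Γ = 0.465

Γ = (Z_L − Z_0)/(Z_L + Z_0) = (58.4 − 21.3)/(58.4 + 21.3) = 37.1/79.7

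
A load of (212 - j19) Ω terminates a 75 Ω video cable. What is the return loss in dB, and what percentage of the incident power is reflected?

RL ≈ 6.36 dB; 23.1% of incident power reflected

Γ = (137 − j19)/(287 − j19), |Γ| = 0.481
RL = −20·log₁₀(0.481) = 6.36 dB
P_refl/P_inc = |Γ|² = 0.231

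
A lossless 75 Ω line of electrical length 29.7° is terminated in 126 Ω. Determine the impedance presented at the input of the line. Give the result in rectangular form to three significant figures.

tan(βl) = tan(29.7°) = 0.57
Z_in = Z_0·(Z_L + jZ_0·tanβl)/(Z_0 + jZ_L·tanβl)
     = 75·(126 + j42.8)/(75 + j71.9)

Z_in ≈ 87.1 − j40.6 Ω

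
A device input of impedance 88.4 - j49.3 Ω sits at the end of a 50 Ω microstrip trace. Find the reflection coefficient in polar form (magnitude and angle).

Γ = (Z_L − Z_0)/(Z_L + Z_0) = (38.4 − j49.3)/(138.4 − j49.3)
|Γ| = 62.5/147 = 0.425

Γ ≈ 0.425 ∠ -32.5°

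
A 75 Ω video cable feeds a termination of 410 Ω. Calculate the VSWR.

VSWR ≈ 5.47

Γ = (410 − 75)/(410 + 75) = 0.691
VSWR = (1 + 0.691)/(1 − 0.691)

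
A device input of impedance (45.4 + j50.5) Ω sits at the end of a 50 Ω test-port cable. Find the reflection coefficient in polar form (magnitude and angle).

Γ ≈ 0.47 ∠ 67.3°

Γ = (Z_L − Z_0)/(Z_L + Z_0) = (-4.6 + j50.5)/(95.4 + j50.5)
|Γ| = 50.7/108 = 0.47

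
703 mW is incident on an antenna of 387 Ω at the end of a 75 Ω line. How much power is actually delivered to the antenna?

Γ = (387 − 75)/(387 + 75) = 0.675
|Γ|² = 0.456
P_refl = |Γ|²·P_inc = 321 mW, P_del = (1 − |Γ|²)·P_inc = 382 mW

P_delivered ≈ 382 mW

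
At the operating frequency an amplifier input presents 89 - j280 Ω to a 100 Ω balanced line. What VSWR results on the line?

Γ = (Z_L − Z_0)/(Z_L + Z_0) = (-11 − j280)/(189 − j280)
|Γ| = 280/338 = 0.829
VSWR = (1 + |Γ|)/(1 − |Γ|) = 1.83/0.171

VSWR ≈ 10.7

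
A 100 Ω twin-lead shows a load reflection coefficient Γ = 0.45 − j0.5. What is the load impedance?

Z_L ≈ 99.1 − j181 Ω

Z_L = Z_0·(1 + Γ)/(1 − Γ) = 100·(1.45 − j0.5)/(0.55 + j0.5)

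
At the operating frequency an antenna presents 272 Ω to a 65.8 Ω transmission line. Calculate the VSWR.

Γ = (272 − 65.8)/(272 + 65.8) = 0.61
VSWR = (1 + 0.61)/(1 − 0.61)

VSWR ≈ 4.13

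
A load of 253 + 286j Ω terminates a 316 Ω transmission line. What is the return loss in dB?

RL ≈ 6.75 dB

Γ = (-63 + j286)/(569 + j286), |Γ| = 0.46
RL = −20·log₁₀|Γ| = −20·log₁₀(0.46)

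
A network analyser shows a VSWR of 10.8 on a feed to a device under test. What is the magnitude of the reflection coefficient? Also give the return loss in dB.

|Γ| ≈ 0.831; return loss ≈ 1.61 dB

|Γ| = (S − 1)/(S + 1) = (10.8 − 1)/(10.8 + 1) = 9.8/11.8
RL = −20·log₁₀|Γ| = −20·log₁₀(0.831)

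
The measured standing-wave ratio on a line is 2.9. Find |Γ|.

|Γ| ≈ 0.487

|Γ| = (S − 1)/(S + 1) = (2.9 − 1)/(2.9 + 1) = 1.9/3.9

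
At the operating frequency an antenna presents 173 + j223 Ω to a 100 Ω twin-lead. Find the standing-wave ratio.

VSWR ≈ 4.98

Γ = (Z_L − Z_0)/(Z_L + Z_0) = (73 + j223)/(273 + j223)
|Γ| = 235/353 = 0.666
VSWR = (1 + |Γ|)/(1 − |Γ|) = 1.67/0.334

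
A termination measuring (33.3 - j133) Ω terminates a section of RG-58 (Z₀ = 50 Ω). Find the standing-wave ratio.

VSWR ≈ 12.7

Γ = (Z_L − Z_0)/(Z_L + Z_0) = (-16.7 − j133)/(83.3 − j133)
|Γ| = 134/157 = 0.854
VSWR = (1 + |Γ|)/(1 − |Γ|) = 1.85/0.146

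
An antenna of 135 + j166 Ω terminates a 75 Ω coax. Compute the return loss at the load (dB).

Γ = (60 + j166)/(210 + j166), |Γ| = 0.659
RL = −20·log₁₀|Γ| = −20·log₁₀(0.659)

RL ≈ 3.62 dB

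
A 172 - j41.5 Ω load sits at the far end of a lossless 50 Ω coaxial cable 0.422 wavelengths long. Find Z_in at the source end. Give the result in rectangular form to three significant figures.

Z_in ≈ 60.1 + j75.5 Ω

βl = 2π × 0.422 = 152°
tan(βl) = tan(152°) = -0.534
Z_in = Z_0·(Z_L + jZ_0·tanβl)/(Z_0 + jZ_L·tanβl)
     = 50·(172 − j68.2)/(27.9 − j91.8)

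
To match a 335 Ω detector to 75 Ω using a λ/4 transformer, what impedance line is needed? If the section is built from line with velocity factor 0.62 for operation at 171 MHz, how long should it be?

Z_qwt = √(Z_0·R_L) = √(75 × 335) = √25120
λ = 0.62·c/f = 1.09 m, so l = λ/4 = 0.272 m

Z_qwt ≈ 159 Ω; length ≈ 27.2 cm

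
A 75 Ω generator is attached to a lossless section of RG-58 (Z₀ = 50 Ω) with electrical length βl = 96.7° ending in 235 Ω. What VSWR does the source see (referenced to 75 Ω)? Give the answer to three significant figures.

VSWR ≈ 7

tan(βl) = -8.51
Z_in = Z_0·(Z_L + jZ_0·tanβl)/(Z_0 + jZ_L·tanβl) = 10.8 + j5.6 Ω
Γ_s = (Z_in − Z_s)/(Z_in + Z_s) = (-64.2 + j5.6)/(85.8 + j5.6), |Γ_s| = 0.75
VSWR = (1 + |Γ_s|)/(1 − |Γ_s|)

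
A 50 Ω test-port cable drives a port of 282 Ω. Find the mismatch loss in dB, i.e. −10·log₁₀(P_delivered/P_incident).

mismatch loss ≈ 2.91 dB

Γ = (282 − 50)/(282 + 50) = 0.699
|Γ|² = 0.488, so P_del/P_inc = 1 − |Γ|² = 0.512
ML = −10·log₁₀(1 − |Γ|²)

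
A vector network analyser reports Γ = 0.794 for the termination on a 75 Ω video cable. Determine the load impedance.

Z_L = Z_0·(1 + Γ)/(1 − Γ) = 75·(1.79)/(0.206)

Z_L ≈ 653 Ω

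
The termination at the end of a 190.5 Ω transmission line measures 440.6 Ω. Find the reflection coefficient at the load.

Γ = 0.396

Γ = (Z_L − Z_0)/(Z_L + Z_0) = (440.6 − 190.5)/(440.6 + 190.5) = 250.1/631.1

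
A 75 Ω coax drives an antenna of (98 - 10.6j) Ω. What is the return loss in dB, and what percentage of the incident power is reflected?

Γ = (23 − j10.6)/(173 − j10.6), |Γ| = 0.146
RL = −20·log₁₀(0.146) = 16.7 dB
P_refl/P_inc = |Γ|² = 0.0213

RL ≈ 16.7 dB; 2.13% of incident power reflected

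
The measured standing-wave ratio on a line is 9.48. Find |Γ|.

|Γ| = (S − 1)/(S + 1) = (9.48 − 1)/(9.48 + 1) = 8.48/10.5

|Γ| ≈ 0.809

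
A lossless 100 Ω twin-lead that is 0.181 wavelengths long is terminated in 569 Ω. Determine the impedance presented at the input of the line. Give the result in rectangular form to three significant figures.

βl = 2π × 0.181 = 65.2°
tan(βl) = tan(65.2°) = 2.16
Z_in = Z_0·(Z_L + jZ_0·tanβl)/(Z_0 + jZ_L·tanβl)
     = 100·(569 + j216)/(100 + j1230)

Z_in ≈ 21.2 − j44.6 Ω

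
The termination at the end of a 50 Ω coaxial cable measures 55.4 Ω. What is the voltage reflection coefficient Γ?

Γ = 0.0512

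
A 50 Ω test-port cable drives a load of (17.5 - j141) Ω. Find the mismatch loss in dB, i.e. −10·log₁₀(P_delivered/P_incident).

Γ = (-32.5 − j141)/(67.5 − j141), |Γ| = 0.926
|Γ|² = 0.857, so P_del/P_inc = 1 − |Γ|² = 0.143
ML = −10·log₁₀(1 − |Γ|²)

mismatch loss ≈ 8.44 dB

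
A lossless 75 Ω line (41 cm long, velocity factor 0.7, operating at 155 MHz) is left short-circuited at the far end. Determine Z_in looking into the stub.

λ = v/f = 0.7·c / 155 MHz = 1.35 m
βl = 2π·l/λ = 2π × 0.303 = 109°
tan(βl) = -2.91
For a short-circuited stub, Z_in = jZ_0·tan(βl)

Z_in ≈ −j219 Ω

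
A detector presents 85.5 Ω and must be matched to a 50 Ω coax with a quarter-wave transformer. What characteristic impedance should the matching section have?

Z_qwt ≈ 65.4 Ω

Z_qwt = √(Z_0·R_L) = √(50 × 85.5) = √4275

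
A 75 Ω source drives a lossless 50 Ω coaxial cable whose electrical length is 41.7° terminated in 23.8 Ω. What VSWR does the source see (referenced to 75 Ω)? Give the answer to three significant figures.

tan(βl) = 0.891
Z_in = Z_0·(Z_L + jZ_0·tanβl)/(Z_0 + jZ_L·tanβl) = 36.2 + j29.2 Ω
Γ_s = (Z_in − Z_s)/(Z_in + Z_s) = (-38.8 + j29.2)/(111 + j29.2), |Γ_s| = 0.423
VSWR = (1 + |Γ_s|)/(1 − |Γ_s|)

VSWR ≈ 2.46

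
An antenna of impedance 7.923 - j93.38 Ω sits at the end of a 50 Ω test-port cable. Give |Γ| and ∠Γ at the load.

Γ = (Z_L − Z_0)/(Z_L + Z_0) = (-42.08 − j93.38)/(57.92 − j93.38)
|Γ| = 102/110 = 0.932

Γ ≈ 0.932 ∠ -56.1°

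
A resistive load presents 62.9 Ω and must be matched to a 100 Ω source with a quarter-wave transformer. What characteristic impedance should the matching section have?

Z_qwt ≈ 79.3 Ω

Z_qwt = √(Z_0·R_L) = √(100 × 62.9) = √6290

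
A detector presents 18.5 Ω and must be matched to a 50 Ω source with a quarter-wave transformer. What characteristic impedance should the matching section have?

Z_qwt ≈ 30.4 Ω

Z_qwt = √(Z_0·R_L) = √(50 × 18.5) = √925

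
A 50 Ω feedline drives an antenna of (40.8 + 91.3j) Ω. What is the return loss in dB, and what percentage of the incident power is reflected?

Γ = (-9.2 + j91.3)/(90.8 + j91.3), |Γ| = 0.713
RL = −20·log₁₀(0.713) = 2.94 dB
P_refl/P_inc = |Γ|² = 0.508

RL ≈ 2.94 dB; 50.8% of incident power reflected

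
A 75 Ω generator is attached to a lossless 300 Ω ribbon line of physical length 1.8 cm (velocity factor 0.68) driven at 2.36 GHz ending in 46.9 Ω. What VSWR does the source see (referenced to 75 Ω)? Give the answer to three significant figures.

λ = v/f = 0.68·c / 2.36 GHz = 0.0864 m
βl = 2π·l/λ = 2π × 0.208 = 75°
tan(βl) = 3.72
Z_in = Z_0·(Z_L + jZ_0·tanβl)/(Z_0 + jZ_L·tanβl) = 521 + j814 Ω
Γ_s = (Z_in − Z_s)/(Z_in + Z_s) = (446 + j814)/(596 + j814), |Γ_s| = 0.92
VSWR = (1 + |Γ_s|)/(1 − |Γ_s|)

VSWR ≈ 24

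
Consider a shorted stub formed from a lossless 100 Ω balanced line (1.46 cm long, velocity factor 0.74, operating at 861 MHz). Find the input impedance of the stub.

Z_in ≈ +j37.2 Ω

λ = v/f = 0.74·c / 861 MHz = 0.258 m
βl = 2π·l/λ = 2π × 0.0566 = 20.4°
tan(βl) = 0.372
For a shorted stub, Z_in = jZ_0·tan(βl)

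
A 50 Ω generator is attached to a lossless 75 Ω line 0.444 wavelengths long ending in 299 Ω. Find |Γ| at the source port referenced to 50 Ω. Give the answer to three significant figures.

βl = 2π × 0.444 = 160°
tan(βl) = -0.367
Z_in = Z_0·(Z_L + jZ_0·tanβl)/(Z_0 + jZ_L·tanβl) = 108 + j131 Ω
Γ_s = (Z_in − Z_s)/(Z_in + Z_s) = (58 + j131)/(158 + j131), |Γ_s| = 0.697

|Γ| ≈ 0.697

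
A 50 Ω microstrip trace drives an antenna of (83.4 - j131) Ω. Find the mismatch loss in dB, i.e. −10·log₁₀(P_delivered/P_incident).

mismatch loss ≈ 3.21 dB

Γ = (33.4 − j131)/(133.4 − j131), |Γ| = 0.723
|Γ|² = 0.523, so P_del/P_inc = 1 − |Γ|² = 0.477
ML = −10·log₁₀(1 − |Γ|²)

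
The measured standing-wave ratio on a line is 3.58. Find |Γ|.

|Γ| ≈ 0.563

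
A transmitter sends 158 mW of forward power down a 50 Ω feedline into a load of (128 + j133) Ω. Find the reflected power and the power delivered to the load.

P_reflected ≈ 76.1 mW; P_delivered ≈ 81.9 mW

|Γ| = |(78 + j133)/(178 + j133)| = 0.694
|Γ|² = 0.481
P_refl = |Γ|²·P_inc = 76.1 mW, P_del = (1 − |Γ|²)·P_inc = 81.9 mW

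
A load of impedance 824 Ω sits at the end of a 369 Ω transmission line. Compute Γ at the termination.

Γ = 0.381

Γ = (Z_L − Z_0)/(Z_L + Z_0) = (824 − 369)/(824 + 369) = 455/1193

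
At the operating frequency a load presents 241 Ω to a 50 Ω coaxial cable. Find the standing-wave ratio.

Γ = (241 − 50)/(241 + 50) = 0.656
VSWR = (1 + 0.656)/(1 − 0.656)

VSWR ≈ 4.82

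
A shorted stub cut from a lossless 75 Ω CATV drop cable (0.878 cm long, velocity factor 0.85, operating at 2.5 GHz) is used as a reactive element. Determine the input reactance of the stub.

λ = v/f = 0.85·c / 2.5 GHz = 0.102 m
βl = 2π·l/λ = 2π × 0.0861 = 31°
tan(βl) = 0.601
For a shorted stub, Z_in = jZ_0·tan(βl)

X_in ≈ 45 Ω (inductive)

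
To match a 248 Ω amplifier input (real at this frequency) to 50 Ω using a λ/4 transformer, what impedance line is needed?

Z_qwt = √(Z_0·R_L) = √(50 × 248) = √12400

Z_qwt ≈ 111 Ω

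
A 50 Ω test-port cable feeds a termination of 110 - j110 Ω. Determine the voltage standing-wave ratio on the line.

Γ = (Z_L − Z_0)/(Z_L + Z_0) = (60 − j110)/(160 − j110)
|Γ| = 125/194 = 0.645
VSWR = (1 + |Γ|)/(1 − |Γ|) = 1.65/0.355

VSWR ≈ 4.64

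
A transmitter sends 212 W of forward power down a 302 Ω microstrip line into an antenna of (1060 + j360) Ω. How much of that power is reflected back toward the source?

P_reflected ≈ 75.2 W

|Γ| = |(758 + j360)/(1362 + j360)| = 0.596
|Γ|² = 0.355
P_refl = |Γ|²·P_inc = 75.2 W, P_del = (1 − |Γ|²)·P_inc = 137 W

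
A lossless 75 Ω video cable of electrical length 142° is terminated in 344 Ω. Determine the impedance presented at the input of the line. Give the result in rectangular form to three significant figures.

tan(βl) = tan(142°) = -0.781
Z_in = Z_0·(Z_L + jZ_0·tanβl)/(Z_0 + jZ_L·tanβl)
     = 75·(344 − j58.6)/(75 − j269)

Z_in ≈ 40 + j84.8 Ω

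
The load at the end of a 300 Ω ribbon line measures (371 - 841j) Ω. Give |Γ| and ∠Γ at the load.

Γ = (Z_L − Z_0)/(Z_L + Z_0) = (71 − j841)/(671 − j841)
|Γ| = 844/1080 = 0.784

Γ ≈ 0.784 ∠ -33.8°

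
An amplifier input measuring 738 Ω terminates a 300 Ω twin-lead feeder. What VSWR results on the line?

VSWR ≈ 2.46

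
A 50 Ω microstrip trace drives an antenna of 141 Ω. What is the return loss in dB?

RL ≈ 6.44 dB

Γ = (141 − 50)/(141 + 50) = 0.476
RL = −20·log₁₀|Γ| = −20·log₁₀(0.476)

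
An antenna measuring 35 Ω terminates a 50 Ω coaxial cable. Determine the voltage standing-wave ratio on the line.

VSWR ≈ 1.43

Γ = (35 − 50)/(35 + 50) = -0.176
VSWR = (1 + 0.176)/(1 − 0.176)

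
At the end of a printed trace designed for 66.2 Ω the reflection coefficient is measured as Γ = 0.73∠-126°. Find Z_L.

Z_L ≈ 12.9 − j32.7 Ω

Z_L = Z_0·(1 + Γ)/(1 − Γ) = 66.2·(0.571 − j0.591)/(1.43 + j0.591)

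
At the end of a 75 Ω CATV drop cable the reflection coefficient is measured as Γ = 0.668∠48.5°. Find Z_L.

Z_L = Z_0·(1 + Γ)/(1 − Γ) = 75·(1.44 + j0.5)/(0.557 − j0.5)

Z_L ≈ 74 + j134 Ω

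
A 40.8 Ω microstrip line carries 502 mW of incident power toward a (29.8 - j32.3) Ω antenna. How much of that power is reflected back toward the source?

|Γ| = |(-11 − j32.3)/(70.6 − j32.3)| = 0.439
|Γ|² = 0.193
P_refl = |Γ|²·P_inc = 97 mW, P_del = (1 − |Γ|²)·P_inc = 405 mW

P_reflected ≈ 97 mW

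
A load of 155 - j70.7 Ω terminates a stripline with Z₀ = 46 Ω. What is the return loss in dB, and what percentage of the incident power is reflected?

Γ = (109 − j70.7)/(201 − j70.7), |Γ| = 0.61
RL = −20·log₁₀(0.61) = 4.3 dB
P_refl/P_inc = |Γ|² = 0.372

RL ≈ 4.3 dB; 37.2% of incident power reflected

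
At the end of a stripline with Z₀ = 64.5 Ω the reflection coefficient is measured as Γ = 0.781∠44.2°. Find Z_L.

Z_L ≈ 51.3 + j143 Ω

Z_L = Z_0·(1 + Γ)/(1 − Γ) = 64.5·(1.56 + j0.544)/(0.44 − j0.544)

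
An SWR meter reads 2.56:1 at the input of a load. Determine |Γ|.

|Γ| ≈ 0.438

|Γ| = (S − 1)/(S + 1) = (2.56 − 1)/(2.56 + 1) = 1.56/3.56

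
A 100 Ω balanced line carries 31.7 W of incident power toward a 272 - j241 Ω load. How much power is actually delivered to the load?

P_delivered ≈ 17.6 W

|Γ| = |(172 − j241)/(372 − j241)| = 0.668
|Γ|² = 0.446
P_refl = |Γ|²·P_inc = 14.1 W, P_del = (1 − |Γ|²)·P_inc = 17.6 W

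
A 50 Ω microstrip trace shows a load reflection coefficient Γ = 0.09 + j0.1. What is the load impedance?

Z_L = Z_0·(1 + Γ)/(1 − Γ) = 50·(1.09 + j0.1)/(0.91 − j0.1)

Z_L ≈ 58.6 + j11.9 Ω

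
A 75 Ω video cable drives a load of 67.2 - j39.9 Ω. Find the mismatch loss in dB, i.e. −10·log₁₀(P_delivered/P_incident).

mismatch loss ≈ 0.342 dB

Γ = (-7.8 − j39.9)/(142.2 − j39.9), |Γ| = 0.275
|Γ|² = 0.0758, so P_del/P_inc = 1 − |Γ|² = 0.924
ML = −10·log₁₀(1 − |Γ|²)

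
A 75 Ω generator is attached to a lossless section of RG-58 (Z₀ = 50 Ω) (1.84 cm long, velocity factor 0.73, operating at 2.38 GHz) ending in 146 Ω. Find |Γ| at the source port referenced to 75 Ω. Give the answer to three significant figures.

λ = v/f = 0.73·c / 2.38 GHz = 0.092 m
βl = 2π·l/λ = 2π × 0.2 = 72°
tan(βl) = 3.08
Z_in = Z_0·(Z_L + jZ_0·tanβl)/(Z_0 + jZ_L·tanβl) = 18.7 − j14.2 Ω
Γ_s = (Z_in − Z_s)/(Z_in + Z_s) = (-56.3 − j14.2)/(93.7 − j14.2), |Γ_s| = 0.613

|Γ| ≈ 0.613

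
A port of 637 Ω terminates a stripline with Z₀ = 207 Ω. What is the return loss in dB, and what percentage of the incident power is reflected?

Γ = (637 − 207)/(637 + 207) = 0.509
RL = −20·log₁₀(0.509) = 5.86 dB
P_refl/P_inc = |Γ|² = 0.26

RL ≈ 5.86 dB; 26% of incident power reflected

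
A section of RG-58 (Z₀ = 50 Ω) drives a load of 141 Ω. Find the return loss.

Γ = (141 − 50)/(141 + 50) = 0.476
RL = −20·log₁₀|Γ| = −20·log₁₀(0.476)

RL ≈ 6.44 dB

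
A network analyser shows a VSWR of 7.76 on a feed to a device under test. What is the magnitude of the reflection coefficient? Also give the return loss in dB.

|Γ| ≈ 0.772; return loss ≈ 2.25 dB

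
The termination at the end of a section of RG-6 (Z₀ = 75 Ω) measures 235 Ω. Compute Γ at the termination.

Γ = (Z_L − Z_0)/(Z_L + Z_0) = (235 − 75)/(235 + 75) = 160/310

Γ = 0.516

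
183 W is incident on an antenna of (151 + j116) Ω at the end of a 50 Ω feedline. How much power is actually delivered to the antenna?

P_delivered ≈ 103 W

|Γ| = |(101 + j116)/(201 + j116)| = 0.663
|Γ|² = 0.439
P_refl = |Γ|²·P_inc = 80.4 W, P_del = (1 − |Γ|²)·P_inc = 103 W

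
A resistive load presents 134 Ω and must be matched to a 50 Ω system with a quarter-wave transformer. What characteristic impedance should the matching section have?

Z_qwt = √(Z_0·R_L) = √(50 × 134) = √6700

Z_qwt ≈ 81.9 Ω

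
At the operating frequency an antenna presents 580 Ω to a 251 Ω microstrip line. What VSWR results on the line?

VSWR ≈ 2.31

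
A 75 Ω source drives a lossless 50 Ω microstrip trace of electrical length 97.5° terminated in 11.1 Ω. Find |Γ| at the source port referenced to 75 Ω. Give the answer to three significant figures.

|Γ| ≈ 0.509

tan(βl) = -7.6
Z_in = Z_0·(Z_L + jZ_0·tanβl)/(Z_0 + jZ_L·tanβl) = 170 − j93.9 Ω
Γ_s = (Z_in − Z_s)/(Z_in + Z_s) = (94.5 − j93.9)/(245 − j93.9), |Γ_s| = 0.509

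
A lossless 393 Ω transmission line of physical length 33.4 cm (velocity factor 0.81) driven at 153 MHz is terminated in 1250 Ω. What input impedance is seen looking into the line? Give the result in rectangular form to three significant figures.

Z_in ≈ 131 − j89.7 Ω

λ = v/f = 0.81·c / 153 MHz = 1.59 m
βl = 2π·l/λ = 2π × 0.21 = 75.7°
tan(βl) = tan(75.7°) = 3.93
Z_in = Z_0·(Z_L + jZ_0·tanβl)/(Z_0 + jZ_L·tanβl)
     = 393·(1250 + j1540)/(393 + j4910)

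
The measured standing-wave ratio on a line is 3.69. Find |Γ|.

|Γ| = (S − 1)/(S + 1) = (3.69 − 1)/(3.69 + 1) = 2.69/4.69

|Γ| ≈ 0.574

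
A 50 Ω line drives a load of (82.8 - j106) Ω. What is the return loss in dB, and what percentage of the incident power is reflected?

Γ = (32.8 − j106)/(132.8 − j106), |Γ| = 0.653
RL = −20·log₁₀(0.653) = 3.7 dB
P_refl/P_inc = |Γ|² = 0.426

RL ≈ 3.7 dB; 42.6% of incident power reflected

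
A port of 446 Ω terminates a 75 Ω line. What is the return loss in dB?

Γ = (446 − 75)/(446 + 75) = 0.712
RL = −20·log₁₀|Γ| = −20·log₁₀(0.712)

RL ≈ 2.95 dB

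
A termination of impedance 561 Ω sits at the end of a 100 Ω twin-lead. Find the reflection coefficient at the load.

Γ = 0.697

Γ = (Z_L − Z_0)/(Z_L + Z_0) = (561 − 100)/(561 + 100) = 461/661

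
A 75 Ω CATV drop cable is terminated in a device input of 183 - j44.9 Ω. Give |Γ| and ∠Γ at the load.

Γ = (Z_L − Z_0)/(Z_L + Z_0) = (108 − j44.9)/(258 − j44.9)
|Γ| = 117/262 = 0.447

Γ ≈ 0.447 ∠ -12.7°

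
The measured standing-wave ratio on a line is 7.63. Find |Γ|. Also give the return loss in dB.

|Γ| ≈ 0.768; return loss ≈ 2.29 dB

|Γ| = (S − 1)/(S + 1) = (7.63 − 1)/(7.63 + 1) = 6.63/8.63
RL = −20·log₁₀|Γ| = −20·log₁₀(0.768)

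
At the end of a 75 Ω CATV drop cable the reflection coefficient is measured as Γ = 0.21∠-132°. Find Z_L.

Z_L = Z_0·(1 + Γ)/(1 − Γ) = 75·(0.859 − j0.156)/(1.14 + j0.156)

Z_L ≈ 54.1 − j17.7 Ω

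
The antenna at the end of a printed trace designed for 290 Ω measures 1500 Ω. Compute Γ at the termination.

Γ = (Z_L − Z_0)/(Z_L + Z_0) = (1500 − 290)/(1500 + 290) = 1210/1790

Γ = 0.676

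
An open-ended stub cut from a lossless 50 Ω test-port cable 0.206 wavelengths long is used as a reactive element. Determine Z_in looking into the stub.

Z_in ≈ −j14.2 Ω

βl = 2π × 0.206 = 74.2°
tan(βl) = 3.52
For an open-ended stub, Z_in = −jZ_0·cot(βl) = −jZ_0/tan(βl)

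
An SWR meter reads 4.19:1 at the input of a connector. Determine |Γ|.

|Γ| ≈ 0.615

|Γ| = (S − 1)/(S + 1) = (4.19 − 1)/(4.19 + 1) = 3.19/5.19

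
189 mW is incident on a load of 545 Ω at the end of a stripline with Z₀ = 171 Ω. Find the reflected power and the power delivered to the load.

Γ = (545 − 171)/(545 + 171) = 0.522
|Γ|² = 0.273
P_refl = |Γ|²·P_inc = 51.6 mW, P_del = (1 − |Γ|²)·P_inc = 137 mW

P_reflected ≈ 51.6 mW; P_delivered ≈ 137 mW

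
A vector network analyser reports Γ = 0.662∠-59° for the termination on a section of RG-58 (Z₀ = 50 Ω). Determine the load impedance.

Z_L ≈ 37.1 − j75 Ω

Z_L = Z_0·(1 + Γ)/(1 − Γ) = 50·(1.34 − j0.567)/(0.659 + j0.567)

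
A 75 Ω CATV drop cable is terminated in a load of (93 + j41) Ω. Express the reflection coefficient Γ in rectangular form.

Γ ≈ 0.157 + j0.206

Γ = (Z_L − Z_0)/(Z_L + Z_0) = (18 + j41)/(168 + j41)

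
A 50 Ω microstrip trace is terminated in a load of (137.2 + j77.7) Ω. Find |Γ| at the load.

|Γ| ≈ 0.576

Γ = (Z_L − Z_0)/(Z_L + Z_0) = (87.2 + j77.7)/(187.2 + j77.7)
|Γ| = 117/203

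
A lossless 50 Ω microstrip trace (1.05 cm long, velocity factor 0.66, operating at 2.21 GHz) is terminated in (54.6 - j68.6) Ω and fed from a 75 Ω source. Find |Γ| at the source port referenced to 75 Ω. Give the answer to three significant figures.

|Γ| ≈ 0.655

λ = v/f = 0.66·c / 2.21 GHz = 0.0896 m
βl = 2π·l/λ = 2π × 0.117 = 42.2°
tan(βl) = 0.906
Z_in = Z_0·(Z_L + jZ_0·tanβl)/(Z_0 + jZ_L·tanβl) = 16.5 − j17.7 Ω
Γ_s = (Z_in − Z_s)/(Z_in + Z_s) = (-58.5 − j17.7)/(91.5 − j17.7), |Γ_s| = 0.655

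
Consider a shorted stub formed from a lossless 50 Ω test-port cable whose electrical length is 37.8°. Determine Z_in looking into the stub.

tan(βl) = 0.776
For a shorted stub, Z_in = jZ_0·tan(βl)

Z_in ≈ +j38.8 Ω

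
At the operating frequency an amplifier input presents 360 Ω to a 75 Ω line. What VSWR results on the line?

VSWR ≈ 4.8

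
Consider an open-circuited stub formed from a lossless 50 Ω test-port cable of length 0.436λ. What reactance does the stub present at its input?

βl = 2π × 0.436 = 157°
tan(βl) = -0.425
For an open-circuited stub, Z_in = −jZ_0·cot(βl) = −jZ_0/tan(βl)

X_in ≈ 118 Ω (inductive)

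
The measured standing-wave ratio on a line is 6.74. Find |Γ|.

|Γ| = (S − 1)/(S + 1) = (6.74 − 1)/(6.74 + 1) = 5.74/7.74

|Γ| ≈ 0.742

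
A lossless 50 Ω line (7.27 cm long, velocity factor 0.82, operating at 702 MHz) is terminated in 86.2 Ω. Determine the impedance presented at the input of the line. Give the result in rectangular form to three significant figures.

Z_in ≈ 30.4 − j8.86 Ω

λ = v/f = 0.82·c / 702 MHz = 0.35 m
βl = 2π·l/λ = 2π × 0.207 = 74.7°
tan(βl) = tan(74.7°) = 3.65
Z_in = Z_0·(Z_L + jZ_0·tanβl)/(Z_0 + jZ_L·tanβl)
     = 50·(86.2 + j183)/(50 + j315)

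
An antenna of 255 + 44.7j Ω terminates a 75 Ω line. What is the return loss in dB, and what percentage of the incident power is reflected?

Γ = (180 + j44.7)/(330 + j44.7), |Γ| = 0.557
RL = −20·log₁₀(0.557) = 5.08 dB
P_refl/P_inc = |Γ|² = 0.31

RL ≈ 5.08 dB; 31% of incident power reflected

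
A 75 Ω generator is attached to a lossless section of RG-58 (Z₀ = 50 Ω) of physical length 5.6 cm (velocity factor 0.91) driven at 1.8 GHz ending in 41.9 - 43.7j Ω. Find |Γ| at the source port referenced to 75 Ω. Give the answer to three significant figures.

λ = v/f = 0.91·c / 1.8 GHz = 0.152 m
βl = 2π·l/λ = 2π × 0.369 = 133°
tan(βl) = -1.08
Z_in = Z_0·(Z_L + jZ_0·tanβl)/(Z_0 + jZ_L·tanβl) = 111 + j39.1 Ω
Γ_s = (Z_in − Z_s)/(Z_in + Z_s) = (35.8 + j39.1)/(186 + j39.1), |Γ_s| = 0.279

|Γ| ≈ 0.279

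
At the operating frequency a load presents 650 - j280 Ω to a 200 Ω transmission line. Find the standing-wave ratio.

VSWR ≈ 3.9

Γ = (Z_L − Z_0)/(Z_L + Z_0) = (450 − j280)/(850 − j280)
|Γ| = 530/895 = 0.592
VSWR = (1 + |Γ|)/(1 − |Γ|) = 1.59/0.408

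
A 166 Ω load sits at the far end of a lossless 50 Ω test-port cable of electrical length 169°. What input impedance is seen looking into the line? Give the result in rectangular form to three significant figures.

Z_in ≈ 122 + j68.8 Ω

tan(βl) = tan(169°) = -0.194
Z_in = Z_0·(Z_L + jZ_0·tanβl)/(Z_0 + jZ_L·tanβl)
     = 50·(166 − j9.72)/(50 − j32.3)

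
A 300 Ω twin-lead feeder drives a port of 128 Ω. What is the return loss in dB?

Γ = (128 − 300)/(128 + 300) = -0.402
RL = −20·log₁₀|Γ| = −20·log₁₀(0.402)

RL ≈ 7.92 dB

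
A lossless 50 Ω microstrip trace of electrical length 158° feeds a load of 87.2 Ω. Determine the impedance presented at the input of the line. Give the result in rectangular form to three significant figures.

tan(βl) = tan(158°) = -0.404
Z_in = Z_0·(Z_L + jZ_0·tanβl)/(Z_0 + jZ_L·tanβl)
     = 50·(87.2 − j20.2)/(50 − j35.2)

Z_in ≈ 67.8 + j27.6 Ω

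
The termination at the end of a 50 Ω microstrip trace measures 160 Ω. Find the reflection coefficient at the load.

Γ = (Z_L − Z_0)/(Z_L + Z_0) = (160 − 50)/(160 + 50) = 110/210

Γ = 0.524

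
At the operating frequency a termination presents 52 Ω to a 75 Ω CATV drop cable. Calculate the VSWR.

VSWR ≈ 1.44

For a purely resistive load, VSWR = R_L/Z_0 or Z_0/R_L (whichever > 1) = 75/52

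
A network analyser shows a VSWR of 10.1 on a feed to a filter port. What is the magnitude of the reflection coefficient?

|Γ| = (S − 1)/(S + 1) = (10.1 − 1)/(10.1 + 1) = 9.1/11.1

|Γ| ≈ 0.82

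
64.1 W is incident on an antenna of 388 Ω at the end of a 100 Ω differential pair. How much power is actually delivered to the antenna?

Γ = (388 − 100)/(388 + 100) = 0.59
|Γ|² = 0.348
P_refl = |Γ|²·P_inc = 22.3 W, P_del = (1 − |Γ|²)·P_inc = 41.8 W

P_delivered ≈ 41.8 W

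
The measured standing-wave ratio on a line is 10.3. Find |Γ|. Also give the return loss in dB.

|Γ| = (S − 1)/(S + 1) = (10.3 − 1)/(10.3 + 1) = 9.3/11.3
RL = −20·log₁₀|Γ| = −20·log₁₀(0.823)

|Γ| ≈ 0.823; return loss ≈ 1.69 dB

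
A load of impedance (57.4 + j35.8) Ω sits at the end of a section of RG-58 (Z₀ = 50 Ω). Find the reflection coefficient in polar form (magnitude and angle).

Γ ≈ 0.323 ∠ 59.9°

Γ = (Z_L − Z_0)/(Z_L + Z_0) = (7.4 + j35.8)/(107.4 + j35.8)
|Γ| = 36.6/113 = 0.323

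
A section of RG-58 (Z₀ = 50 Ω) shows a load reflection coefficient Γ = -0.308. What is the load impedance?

Z_L = Z_0·(1 + Γ)/(1 − Γ) = 50·(0.692)/(1.31)

Z_L ≈ 26.5 Ω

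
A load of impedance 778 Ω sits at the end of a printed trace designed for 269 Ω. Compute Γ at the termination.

Γ = 0.486

Γ = (Z_L − Z_0)/(Z_L + Z_0) = (778 − 269)/(778 + 269) = 509/1047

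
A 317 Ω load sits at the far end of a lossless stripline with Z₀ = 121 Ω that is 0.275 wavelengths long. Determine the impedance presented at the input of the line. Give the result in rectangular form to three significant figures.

βl = 2π × 0.275 = 99°
tan(βl) = tan(99°) = -6.31
Z_in = Z_0·(Z_L + jZ_0·tanβl)/(Z_0 + jZ_L·tanβl)
     = 121·(317 − j764)/(121 − j2000)

Z_in ≈ 47.2 + j16.3 Ω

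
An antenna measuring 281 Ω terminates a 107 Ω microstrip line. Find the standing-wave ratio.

Γ = (281 − 107)/(281 + 107) = 0.448
VSWR = (1 + 0.448)/(1 − 0.448)

VSWR ≈ 2.63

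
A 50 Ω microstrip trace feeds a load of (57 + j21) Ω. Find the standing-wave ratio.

VSWR ≈ 1.51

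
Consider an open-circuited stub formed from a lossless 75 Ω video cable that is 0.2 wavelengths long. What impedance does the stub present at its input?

βl = 2π × 0.2 = 72°
tan(βl) = 3.08
For an open-circuited stub, Z_in = −jZ_0·cot(βl) = −jZ_0/tan(βl)

Z_in ≈ −j24.4 Ω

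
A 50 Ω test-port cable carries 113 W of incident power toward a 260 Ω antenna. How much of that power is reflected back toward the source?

Γ = (260 − 50)/(260 + 50) = 0.677
|Γ|² = 0.459
P_refl = |Γ|²·P_inc = 51.9 W, P_del = (1 − |Γ|²)·P_inc = 61.1 W

P_reflected ≈ 51.9 W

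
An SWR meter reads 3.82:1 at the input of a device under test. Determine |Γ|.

|Γ| ≈ 0.585

|Γ| = (S − 1)/(S + 1) = (3.82 − 1)/(3.82 + 1) = 2.82/4.82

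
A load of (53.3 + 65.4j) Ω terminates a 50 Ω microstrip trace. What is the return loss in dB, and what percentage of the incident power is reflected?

Γ = (3.3 + j65.4)/(103.3 + j65.4), |Γ| = 0.536
RL = −20·log₁₀(0.536) = 5.42 dB
P_refl/P_inc = |Γ|² = 0.287

RL ≈ 5.42 dB; 28.7% of incident power reflected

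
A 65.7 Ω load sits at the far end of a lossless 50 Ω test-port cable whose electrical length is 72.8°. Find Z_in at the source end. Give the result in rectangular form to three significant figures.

Z_in ≈ 39.5 − j6.17 Ω

tan(βl) = tan(72.8°) = 3.23
Z_in = Z_0·(Z_L + jZ_0·tanβl)/(Z_0 + jZ_L·tanβl)
     = 50·(65.7 + j162)/(50 + j212)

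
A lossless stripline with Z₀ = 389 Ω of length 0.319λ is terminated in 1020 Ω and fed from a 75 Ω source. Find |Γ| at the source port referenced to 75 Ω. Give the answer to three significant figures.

βl = 2π × 0.319 = 115°
tan(βl) = -2.16
Z_in = Z_0·(Z_L + jZ_0·tanβl)/(Z_0 + jZ_L·tanβl) = 175 + j149 Ω
Γ_s = (Z_in − Z_s)/(Z_in + Z_s) = (99.7 + j149)/(250 + j149), |Γ_s| = 0.617

|Γ| ≈ 0.617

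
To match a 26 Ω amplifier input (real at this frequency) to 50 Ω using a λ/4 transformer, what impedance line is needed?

Z_qwt ≈ 36.1 Ω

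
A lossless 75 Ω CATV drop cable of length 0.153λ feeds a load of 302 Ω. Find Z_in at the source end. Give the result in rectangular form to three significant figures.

Z_in ≈ 26.9 − j47.7 Ω

βl = 2π × 0.153 = 55.1°
tan(βl) = tan(55.1°) = 1.43
Z_in = Z_0·(Z_L + jZ_0·tanβl)/(Z_0 + jZ_L·tanβl)
     = 75·(302 + j107)/(75 + j433)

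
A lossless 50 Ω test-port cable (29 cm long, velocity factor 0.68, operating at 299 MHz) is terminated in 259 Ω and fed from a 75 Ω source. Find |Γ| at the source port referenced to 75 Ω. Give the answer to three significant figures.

λ = v/f = 0.68·c / 299 MHz = 0.682 m
βl = 2π·l/λ = 2π × 0.425 = 153°
tan(βl) = -0.509
Z_in = Z_0·(Z_L + jZ_0·tanβl)/(Z_0 + jZ_L·tanβl) = 41 + j82.7 Ω
Γ_s = (Z_in − Z_s)/(Z_in + Z_s) = (-34 + j82.7)/(116 + j82.7), |Γ_s| = 0.628

|Γ| ≈ 0.628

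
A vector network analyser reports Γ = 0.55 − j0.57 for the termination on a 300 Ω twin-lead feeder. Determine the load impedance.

Z_L = Z_0·(1 + Γ)/(1 − Γ) = 300·(1.55 − j0.57)/(0.45 + j0.57)

Z_L ≈ 212 − j648 Ω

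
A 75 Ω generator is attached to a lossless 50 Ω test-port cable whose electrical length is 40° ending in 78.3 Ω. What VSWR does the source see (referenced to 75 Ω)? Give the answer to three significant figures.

VSWR ≈ 1.75

tan(βl) = 0.839
Z_in = Z_0·(Z_L + jZ_0·tanβl)/(Z_0 + jZ_L·tanβl) = 48.9 − j22.3 Ω
Γ_s = (Z_in − Z_s)/(Z_in + Z_s) = (-26.1 − j22.3)/(124 − j22.3), |Γ_s| = 0.273
VSWR = (1 + |Γ_s|)/(1 − |Γ_s|)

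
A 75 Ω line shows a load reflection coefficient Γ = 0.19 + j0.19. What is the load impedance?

Z_L ≈ 101 + j41.2 Ω

Z_L = Z_0·(1 + Γ)/(1 − Γ) = 75·(1.19 + j0.19)/(0.81 − j0.19)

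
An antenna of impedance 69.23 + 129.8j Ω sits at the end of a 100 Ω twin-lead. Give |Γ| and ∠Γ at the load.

Γ ≈ 0.625 ∠ 65.8°

Γ = (Z_L − Z_0)/(Z_L + Z_0) = (-30.77 + j129.8)/(169.2 + j129.8)
|Γ| = 133/213 = 0.625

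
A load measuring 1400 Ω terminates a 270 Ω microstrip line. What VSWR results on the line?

Γ = (1400 − 270)/(1400 + 270) = 0.677
VSWR = (1 + 0.677)/(1 − 0.677)

VSWR ≈ 5.19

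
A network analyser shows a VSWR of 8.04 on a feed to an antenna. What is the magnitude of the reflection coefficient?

|Γ| ≈ 0.779

|Γ| = (S − 1)/(S + 1) = (8.04 − 1)/(8.04 + 1) = 7.04/9.04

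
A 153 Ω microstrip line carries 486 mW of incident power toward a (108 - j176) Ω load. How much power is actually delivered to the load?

|Γ| = |(-45 − j176)/(261 − j176)| = 0.577
|Γ|² = 0.333
P_refl = |Γ|²·P_inc = 162 mW, P_del = (1 − |Γ|²)·P_inc = 324 mW

P_delivered ≈ 324 mW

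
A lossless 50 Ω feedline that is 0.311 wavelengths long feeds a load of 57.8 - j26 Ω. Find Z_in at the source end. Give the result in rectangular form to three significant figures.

Z_in ≈ 49.8 + j25.2 Ω

βl = 2π × 0.311 = 112°
tan(βl) = tan(112°) = -2.48
Z_in = Z_0·(Z_L + jZ_0·tanβl)/(Z_0 + jZ_L·tanβl)
     = 50·(57.8 − j150)/(-14.5 − j143)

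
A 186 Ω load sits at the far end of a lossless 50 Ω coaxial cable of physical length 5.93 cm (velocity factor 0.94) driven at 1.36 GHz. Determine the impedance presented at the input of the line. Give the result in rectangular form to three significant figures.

Z_in ≈ 14.1 + j10.6 Ω

λ = v/f = 0.94·c / 1.36 GHz = 0.207 m
βl = 2π·l/λ = 2π × 0.286 = 103°
tan(βl) = tan(103°) = -4.35
Z_in = Z_0·(Z_L + jZ_0·tanβl)/(Z_0 + jZ_L·tanβl)
     = 50·(186 − j217)/(50 − j809)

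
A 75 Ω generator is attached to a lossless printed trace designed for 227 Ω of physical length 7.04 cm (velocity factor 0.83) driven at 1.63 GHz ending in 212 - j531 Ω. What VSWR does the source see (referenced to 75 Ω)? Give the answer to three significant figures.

λ = v/f = 0.83·c / 1.63 GHz = 0.153 m
βl = 2π·l/λ = 2π × 0.461 = 166°
tan(βl) = -0.251
Z_in = Z_0·(Z_L + jZ_0·tanβl)/(Z_0 + jZ_L·tanβl) = 1000 − j856 Ω
Γ_s = (Z_in − Z_s)/(Z_in + Z_s) = (925 − j856)/(1080 − j856), |Γ_s| = 0.917
VSWR = (1 + |Γ_s|)/(1 − |Γ_s|)

VSWR ≈ 23.1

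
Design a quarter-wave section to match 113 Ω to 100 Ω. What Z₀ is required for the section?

Z_qwt ≈ 106 Ω

Z_qwt = √(Z_0·R_L) = √(100 × 113) = √11300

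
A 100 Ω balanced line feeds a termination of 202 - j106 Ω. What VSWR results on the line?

VSWR ≈ 2.7

Γ = (Z_L − Z_0)/(Z_L + Z_0) = (102 − j106)/(302 − j106)
|Γ| = 147/320 = 0.46
VSWR = (1 + |Γ|)/(1 − |Γ|) = 1.46/0.54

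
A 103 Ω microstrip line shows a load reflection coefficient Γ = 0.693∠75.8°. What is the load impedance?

Z_L = Z_0·(1 + Γ)/(1 − Γ) = 103·(1.17 + j0.672)/(0.83 − j0.672)

Z_L ≈ 46.9 + j121 Ω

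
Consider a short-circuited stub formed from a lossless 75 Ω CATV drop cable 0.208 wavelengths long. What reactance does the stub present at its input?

X_in ≈ 278 Ω (inductive)

βl = 2π × 0.208 = 74.9°
tan(βl) = 3.7
For a short-circuited stub, Z_in = jZ_0·tan(βl)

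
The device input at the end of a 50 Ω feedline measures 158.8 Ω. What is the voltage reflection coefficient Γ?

Γ = 0.521

Γ = (Z_L − Z_0)/(Z_L + Z_0) = (158.8 − 50)/(158.8 + 50) = 108.8/208.8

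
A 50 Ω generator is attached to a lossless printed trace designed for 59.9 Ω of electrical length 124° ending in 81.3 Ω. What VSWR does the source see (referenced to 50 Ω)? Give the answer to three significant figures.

tan(βl) = -1.48
Z_in = Z_0·(Z_L + jZ_0·tanβl)/(Z_0 + jZ_L·tanβl) = 51.5 + j14.8 Ω
Γ_s = (Z_in − Z_s)/(Z_in + Z_s) = (1.49 + j14.8)/(101 + j14.8), |Γ_s| = 0.145
VSWR = (1 + |Γ_s|)/(1 − |Γ_s|)

VSWR ≈ 1.34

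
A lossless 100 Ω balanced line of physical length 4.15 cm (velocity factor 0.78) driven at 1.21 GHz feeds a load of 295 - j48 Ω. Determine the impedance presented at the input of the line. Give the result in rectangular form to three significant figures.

λ = v/f = 0.78·c / 1.21 GHz = 0.193 m
βl = 2π·l/λ = 2π × 0.215 = 77.3°
tan(βl) = tan(77.3°) = 4.42
Z_in = Z_0·(Z_L + jZ_0·tanβl)/(Z_0 + jZ_L·tanβl)
     = 100·(295 + j394)/(312 + j1300)

Z_in ≈ 33.7 − j14.6 Ω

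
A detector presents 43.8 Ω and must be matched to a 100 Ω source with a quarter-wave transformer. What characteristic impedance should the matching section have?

Z_qwt = √(Z_0·R_L) = √(100 × 43.8) = √4380

Z_qwt ≈ 66.2 Ω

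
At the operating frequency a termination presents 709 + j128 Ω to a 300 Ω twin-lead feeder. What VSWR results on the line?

Γ = (Z_L − Z_0)/(Z_L + Z_0) = (409 + j128)/(1009 + j128)
|Γ| = 429/1020 = 0.421
VSWR = (1 + |Γ|)/(1 − |Γ|) = 1.42/0.579

VSWR ≈ 2.46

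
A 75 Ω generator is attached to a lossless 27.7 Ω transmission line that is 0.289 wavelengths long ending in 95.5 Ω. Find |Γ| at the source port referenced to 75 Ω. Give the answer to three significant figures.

βl = 2π × 0.289 = 104°
tan(βl) = -4
Z_in = Z_0·(Z_L + jZ_0·tanβl)/(Z_0 + jZ_L·tanβl) = 8.49 + j6.31 Ω
Γ_s = (Z_in − Z_s)/(Z_in + Z_s) = (-66.5 + j6.31)/(83.5 + j6.31), |Γ_s| = 0.798

|Γ| ≈ 0.798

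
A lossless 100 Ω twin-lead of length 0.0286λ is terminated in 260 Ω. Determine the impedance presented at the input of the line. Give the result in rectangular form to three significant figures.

Z_in ≈ 220 − j85.6 Ω

βl = 2π × 0.0286 = 10.3°
tan(βl) = tan(10.3°) = 0.182
Z_in = Z_0·(Z_L + jZ_0·tanβl)/(Z_0 + jZ_L·tanβl)
     = 100·(260 + j18.2)/(100 + j47.2)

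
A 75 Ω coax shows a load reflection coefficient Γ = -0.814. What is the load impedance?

Z_L ≈ 7.69 Ω

Z_L = Z_0·(1 + Γ)/(1 − Γ) = 75·(0.186)/(1.81)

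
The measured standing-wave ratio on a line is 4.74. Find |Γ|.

|Γ| = (S − 1)/(S + 1) = (4.74 − 1)/(4.74 + 1) = 3.74/5.74

|Γ| ≈ 0.652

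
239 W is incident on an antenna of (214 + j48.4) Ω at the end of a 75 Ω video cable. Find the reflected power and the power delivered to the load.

|Γ| = |(139 + j48.4)/(289 + j48.4)| = 0.502
|Γ|² = 0.252
P_refl = |Γ|²·P_inc = 60.3 W, P_del = (1 − |Γ|²)·P_inc = 179 W

P_reflected ≈ 60.3 W; P_delivered ≈ 179 W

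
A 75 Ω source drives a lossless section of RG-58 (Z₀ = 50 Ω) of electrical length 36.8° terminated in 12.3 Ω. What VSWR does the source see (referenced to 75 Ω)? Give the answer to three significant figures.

VSWR ≈ 4.92

tan(βl) = 0.748
Z_in = Z_0·(Z_L + jZ_0·tanβl)/(Z_0 + jZ_L·tanβl) = 18.6 + j34 Ω
Γ_s = (Z_in − Z_s)/(Z_in + Z_s) = (-56.4 + j34)/(93.6 + j34), |Γ_s| = 0.662
VSWR = (1 + |Γ_s|)/(1 − |Γ_s|)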